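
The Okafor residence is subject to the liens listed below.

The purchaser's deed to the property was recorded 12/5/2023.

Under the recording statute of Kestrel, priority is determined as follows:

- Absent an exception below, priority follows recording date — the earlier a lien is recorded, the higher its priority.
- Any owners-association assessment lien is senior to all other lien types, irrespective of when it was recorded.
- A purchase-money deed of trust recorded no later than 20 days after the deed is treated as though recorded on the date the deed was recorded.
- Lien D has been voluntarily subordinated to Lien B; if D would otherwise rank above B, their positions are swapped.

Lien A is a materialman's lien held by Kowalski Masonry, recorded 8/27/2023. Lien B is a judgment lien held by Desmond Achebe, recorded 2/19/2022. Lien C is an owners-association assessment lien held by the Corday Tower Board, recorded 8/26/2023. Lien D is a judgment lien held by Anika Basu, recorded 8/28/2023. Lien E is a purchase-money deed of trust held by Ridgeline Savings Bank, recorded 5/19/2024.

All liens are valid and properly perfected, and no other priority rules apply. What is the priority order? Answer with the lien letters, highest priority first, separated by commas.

C, B, A, D, E

First, effective dates: E missed the 20-day window (166 days after the deed), so its recording date stands.
C is an owners-association assessment lien, so it outranks all other liens regardless of date.
Remaining liens by effective date: B (2/19/2022), A (8/27/2023), D (8/28/2023), E (5/19/2024).
D already ranks below B; the subordination has no effect.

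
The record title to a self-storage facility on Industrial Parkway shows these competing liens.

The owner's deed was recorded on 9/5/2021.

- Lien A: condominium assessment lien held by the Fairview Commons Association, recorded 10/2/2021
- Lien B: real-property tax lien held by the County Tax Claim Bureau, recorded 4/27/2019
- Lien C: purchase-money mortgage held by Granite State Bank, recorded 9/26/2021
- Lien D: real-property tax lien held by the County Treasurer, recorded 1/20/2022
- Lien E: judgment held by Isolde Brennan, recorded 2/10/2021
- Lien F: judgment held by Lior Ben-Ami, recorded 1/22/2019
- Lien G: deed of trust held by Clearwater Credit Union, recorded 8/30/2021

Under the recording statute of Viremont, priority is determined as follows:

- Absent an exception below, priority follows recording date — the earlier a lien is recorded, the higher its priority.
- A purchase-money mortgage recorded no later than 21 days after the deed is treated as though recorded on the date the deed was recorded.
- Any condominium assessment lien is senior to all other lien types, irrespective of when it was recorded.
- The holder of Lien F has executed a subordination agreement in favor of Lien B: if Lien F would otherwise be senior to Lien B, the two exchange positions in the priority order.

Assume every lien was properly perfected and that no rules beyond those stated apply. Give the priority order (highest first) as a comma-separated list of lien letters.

Effective dates: C was recorded within the 21-day window, so its effective date is the deed date 9/5/2021.
As a condominium assessment lien, A is senior to every other lien.
Among the remaining liens, by effective date: F (1/22/2019), B (4/27/2019), E (2/10/2021), G (8/30/2021), C (9/5/2021), D (1/20/2022).
F would otherwise be senior to B, so under the subordination agreement F and B exchange positions.

A, B, F, E, G, C, D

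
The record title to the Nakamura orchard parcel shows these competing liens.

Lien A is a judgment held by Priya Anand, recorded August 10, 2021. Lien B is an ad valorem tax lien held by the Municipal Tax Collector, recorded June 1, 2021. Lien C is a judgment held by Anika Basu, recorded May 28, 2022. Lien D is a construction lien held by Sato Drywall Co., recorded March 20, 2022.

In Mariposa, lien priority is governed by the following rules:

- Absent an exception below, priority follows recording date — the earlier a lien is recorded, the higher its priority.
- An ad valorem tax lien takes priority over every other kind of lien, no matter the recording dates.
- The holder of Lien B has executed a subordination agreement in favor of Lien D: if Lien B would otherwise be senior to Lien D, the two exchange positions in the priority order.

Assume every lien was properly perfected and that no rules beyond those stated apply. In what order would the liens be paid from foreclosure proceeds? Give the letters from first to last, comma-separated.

B, as an ad valorem tax lien, has superpriority and ranks first.
Among the remaining liens, by effective date: A (August 10, 2021), D (March 20, 2022), C (May 28, 2022).
B would otherwise be senior to D, so under the subordination agreement B and D exchange positions.

D, A, B, C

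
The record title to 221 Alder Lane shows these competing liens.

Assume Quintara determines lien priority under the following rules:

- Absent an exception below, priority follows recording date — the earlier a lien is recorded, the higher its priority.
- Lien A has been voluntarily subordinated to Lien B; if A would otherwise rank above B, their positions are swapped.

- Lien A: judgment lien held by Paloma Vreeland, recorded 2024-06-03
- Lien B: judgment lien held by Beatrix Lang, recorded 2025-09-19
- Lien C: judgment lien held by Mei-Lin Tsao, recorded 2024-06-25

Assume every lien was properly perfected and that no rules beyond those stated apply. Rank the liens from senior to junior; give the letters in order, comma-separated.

B, C, A

By effective date, earliest first: A (2024-06-03), C (2024-06-25), B (2025-09-19).
A is senior to B before the subordination, so the two trade places.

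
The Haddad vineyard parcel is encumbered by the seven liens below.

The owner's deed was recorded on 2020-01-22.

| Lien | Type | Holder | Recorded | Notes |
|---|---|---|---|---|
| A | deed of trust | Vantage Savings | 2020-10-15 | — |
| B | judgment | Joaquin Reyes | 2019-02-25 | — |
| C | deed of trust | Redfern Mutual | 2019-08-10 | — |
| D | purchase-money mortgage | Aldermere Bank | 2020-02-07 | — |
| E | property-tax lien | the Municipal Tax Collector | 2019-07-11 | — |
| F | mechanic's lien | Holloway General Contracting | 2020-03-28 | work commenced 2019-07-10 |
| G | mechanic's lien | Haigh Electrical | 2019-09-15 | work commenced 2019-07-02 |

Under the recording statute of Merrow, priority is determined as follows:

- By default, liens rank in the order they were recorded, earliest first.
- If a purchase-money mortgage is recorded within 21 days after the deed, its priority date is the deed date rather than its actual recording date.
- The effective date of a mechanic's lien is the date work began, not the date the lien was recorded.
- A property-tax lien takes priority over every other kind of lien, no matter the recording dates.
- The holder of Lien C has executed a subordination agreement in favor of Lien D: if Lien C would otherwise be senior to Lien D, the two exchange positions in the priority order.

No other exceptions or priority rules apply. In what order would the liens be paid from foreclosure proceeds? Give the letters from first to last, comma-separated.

Adjusting effective dates: D was recorded within the 21-day window, so its effective date is the deed date 2020-01-22; F is treated as recorded 2019-07-10, the work-commencement date; G's effective date is 2019-07-02, when work began.
E is a property-tax lien and takes priority over every other lien.
Remaining liens by effective date: B (2019-02-25), G (2019-07-02), F (2019-07-10), C (2019-08-10), D (2020-01-22), A (2020-10-15).
C would otherwise be senior to D, so under the subordination agreement C and D exchange positions.

E, B, G, F, D, C, A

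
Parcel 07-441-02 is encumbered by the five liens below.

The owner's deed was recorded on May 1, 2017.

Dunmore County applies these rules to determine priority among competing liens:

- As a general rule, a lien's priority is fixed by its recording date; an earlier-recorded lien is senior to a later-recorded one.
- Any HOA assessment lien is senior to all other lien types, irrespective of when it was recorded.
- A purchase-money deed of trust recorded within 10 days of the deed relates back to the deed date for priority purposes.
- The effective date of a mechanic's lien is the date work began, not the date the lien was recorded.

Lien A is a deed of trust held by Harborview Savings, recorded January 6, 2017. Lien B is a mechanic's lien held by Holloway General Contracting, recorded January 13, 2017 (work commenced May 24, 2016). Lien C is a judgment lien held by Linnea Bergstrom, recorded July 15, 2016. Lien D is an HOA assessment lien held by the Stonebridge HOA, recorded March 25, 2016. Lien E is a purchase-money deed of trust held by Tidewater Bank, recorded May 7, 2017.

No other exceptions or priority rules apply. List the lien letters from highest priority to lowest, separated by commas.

Effective dates: B is treated as recorded May 24, 2016, the work-commencement date; E was recorded within the 10-day window, so its effective date is the deed date May 1, 2017.
D, as an HOA assessment lien, has superpriority and ranks first.
The other liens, earliest effective date first: B (May 24, 2016), C (July 15, 2016), A (January 6, 2017), E (May 1, 2017).

D, B, C, A, E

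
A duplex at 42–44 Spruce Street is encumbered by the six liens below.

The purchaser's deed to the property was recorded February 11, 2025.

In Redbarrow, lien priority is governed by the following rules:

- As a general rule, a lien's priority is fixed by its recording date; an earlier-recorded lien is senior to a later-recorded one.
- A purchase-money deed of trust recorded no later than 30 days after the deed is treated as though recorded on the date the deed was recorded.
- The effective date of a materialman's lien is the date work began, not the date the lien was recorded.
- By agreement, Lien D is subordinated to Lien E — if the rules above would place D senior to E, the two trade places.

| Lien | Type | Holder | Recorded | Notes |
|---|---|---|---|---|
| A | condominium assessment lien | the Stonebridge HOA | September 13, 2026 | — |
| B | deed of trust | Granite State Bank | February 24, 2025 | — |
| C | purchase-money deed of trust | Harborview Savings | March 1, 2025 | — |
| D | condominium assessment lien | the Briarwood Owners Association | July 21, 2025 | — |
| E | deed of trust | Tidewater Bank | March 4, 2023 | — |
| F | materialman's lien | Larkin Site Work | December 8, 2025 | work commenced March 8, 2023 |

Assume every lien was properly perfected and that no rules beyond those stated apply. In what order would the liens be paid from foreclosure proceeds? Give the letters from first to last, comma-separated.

First, effective dates: C was recorded within the 30-day window, so its effective date is the deed date February 11, 2025; F is treated as recorded March 8, 2023, the work-commencement date.
Sorted by effective date: E (March 4, 2023), F (March 8, 2023), C (February 11, 2025), B (February 24, 2025), D (July 21, 2025), A (September 13, 2026).
Since D is not senior to E, the subordination leaves the order unchanged.

E, F, C, B, D, A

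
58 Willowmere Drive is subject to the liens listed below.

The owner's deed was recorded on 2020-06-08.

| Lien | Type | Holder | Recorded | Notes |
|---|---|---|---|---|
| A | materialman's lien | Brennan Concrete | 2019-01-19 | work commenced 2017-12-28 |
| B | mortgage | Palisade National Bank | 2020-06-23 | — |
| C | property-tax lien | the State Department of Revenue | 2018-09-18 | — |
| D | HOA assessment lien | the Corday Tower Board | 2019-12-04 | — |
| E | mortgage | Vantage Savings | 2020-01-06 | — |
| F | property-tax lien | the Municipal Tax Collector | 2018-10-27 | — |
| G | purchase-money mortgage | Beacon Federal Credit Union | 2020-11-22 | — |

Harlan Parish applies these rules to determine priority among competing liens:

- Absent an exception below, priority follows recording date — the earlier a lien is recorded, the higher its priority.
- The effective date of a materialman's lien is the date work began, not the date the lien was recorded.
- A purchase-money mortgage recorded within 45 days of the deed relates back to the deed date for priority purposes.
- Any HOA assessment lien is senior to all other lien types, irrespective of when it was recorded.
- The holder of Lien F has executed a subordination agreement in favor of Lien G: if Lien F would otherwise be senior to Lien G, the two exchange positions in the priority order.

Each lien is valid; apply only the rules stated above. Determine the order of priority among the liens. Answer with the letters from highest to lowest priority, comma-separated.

Effective dates: A's effective date is 2017-12-28, when work began; G was recorded 167 days after the deed, outside the 45-day window, so it keeps its recording date.
As an HOA assessment lien, D is senior to every other lien.
Among the remaining liens, by effective date: A (2017-12-28), C (2018-09-18), F (2018-10-27), E (2020-01-06), B (2020-06-23), G (2020-11-22).
F is senior to G before the subordination, so the two trade places.

D, A, C, G, E, B, F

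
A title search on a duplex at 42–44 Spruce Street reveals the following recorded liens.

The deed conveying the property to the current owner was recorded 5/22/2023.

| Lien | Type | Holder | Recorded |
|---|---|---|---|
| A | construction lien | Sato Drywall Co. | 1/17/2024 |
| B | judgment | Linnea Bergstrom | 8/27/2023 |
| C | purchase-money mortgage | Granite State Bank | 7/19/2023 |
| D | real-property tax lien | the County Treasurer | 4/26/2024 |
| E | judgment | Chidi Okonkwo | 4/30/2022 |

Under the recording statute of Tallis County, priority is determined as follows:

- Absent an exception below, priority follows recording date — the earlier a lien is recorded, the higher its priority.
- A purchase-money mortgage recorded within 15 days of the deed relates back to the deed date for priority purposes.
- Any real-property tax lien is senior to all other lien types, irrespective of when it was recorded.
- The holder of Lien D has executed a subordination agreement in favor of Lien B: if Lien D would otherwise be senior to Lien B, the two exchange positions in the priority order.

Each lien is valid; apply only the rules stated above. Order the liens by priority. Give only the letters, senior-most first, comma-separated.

B, E, C, D, A

Effective dates after the stated exceptions: C missed the 15-day window (58 days after the deed), so its recording date stands.
D is a real-property tax lien and takes priority over every other lien.
Among the remaining liens, by effective date: E (4/30/2022), C (7/19/2023), B (8/27/2023), A (1/17/2024).
D is senior to B before the subordination, so the two trade places.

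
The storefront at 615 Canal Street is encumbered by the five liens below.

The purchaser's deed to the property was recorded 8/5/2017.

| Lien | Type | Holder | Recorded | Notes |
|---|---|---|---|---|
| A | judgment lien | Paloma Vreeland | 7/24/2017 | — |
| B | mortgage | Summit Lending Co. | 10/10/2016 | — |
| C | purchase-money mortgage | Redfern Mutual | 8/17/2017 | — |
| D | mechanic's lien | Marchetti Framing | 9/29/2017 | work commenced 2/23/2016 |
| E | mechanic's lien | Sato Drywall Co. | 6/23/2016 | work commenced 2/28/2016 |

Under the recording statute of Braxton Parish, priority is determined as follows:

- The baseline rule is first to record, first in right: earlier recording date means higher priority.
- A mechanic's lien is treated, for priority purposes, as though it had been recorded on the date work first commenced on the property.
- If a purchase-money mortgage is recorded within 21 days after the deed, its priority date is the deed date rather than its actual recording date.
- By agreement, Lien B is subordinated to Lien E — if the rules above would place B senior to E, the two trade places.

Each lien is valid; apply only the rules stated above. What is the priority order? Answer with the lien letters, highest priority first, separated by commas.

D, E, B, A, C

Adjusting effective dates: C was recorded within the 21-day window, so its effective date is the deed date 8/5/2017; D relates back to 2/23/2016 (work commenced); E relates back to 2/28/2016 (work commenced).
Ordering by effective date: D (2/23/2016), E (2/28/2016), B (10/10/2016), A (7/24/2017), C (8/5/2017).
B already ranks below E; the subordination has no effect.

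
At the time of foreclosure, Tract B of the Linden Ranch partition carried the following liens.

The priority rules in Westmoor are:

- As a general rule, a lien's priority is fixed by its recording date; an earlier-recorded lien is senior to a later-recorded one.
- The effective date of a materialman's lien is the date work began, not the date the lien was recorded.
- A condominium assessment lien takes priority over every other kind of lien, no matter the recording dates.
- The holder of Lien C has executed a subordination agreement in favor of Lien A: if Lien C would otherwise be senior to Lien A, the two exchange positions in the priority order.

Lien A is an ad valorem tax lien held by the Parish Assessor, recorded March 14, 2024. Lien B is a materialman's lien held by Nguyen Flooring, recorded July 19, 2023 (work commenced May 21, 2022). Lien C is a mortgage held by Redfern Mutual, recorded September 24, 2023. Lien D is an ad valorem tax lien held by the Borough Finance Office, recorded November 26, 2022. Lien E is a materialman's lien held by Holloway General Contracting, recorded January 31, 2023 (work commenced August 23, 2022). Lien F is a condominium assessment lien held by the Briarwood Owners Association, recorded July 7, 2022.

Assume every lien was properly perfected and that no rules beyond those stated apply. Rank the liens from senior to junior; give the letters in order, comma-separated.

First, effective dates: B relates back to May 21, 2022 (work commenced); E is treated as recorded August 23, 2022, the work-commencement date.
F is a condominium assessment lien and takes priority over every other lien.
Among the remaining liens, by effective date: B (May 21, 2022), E (August 23, 2022), D (November 26, 2022), C (September 24, 2023), A (March 14, 2024).
C would otherwise be senior to A, so under the subordination agreement C and A exchange positions.

F, B, E, D, A, C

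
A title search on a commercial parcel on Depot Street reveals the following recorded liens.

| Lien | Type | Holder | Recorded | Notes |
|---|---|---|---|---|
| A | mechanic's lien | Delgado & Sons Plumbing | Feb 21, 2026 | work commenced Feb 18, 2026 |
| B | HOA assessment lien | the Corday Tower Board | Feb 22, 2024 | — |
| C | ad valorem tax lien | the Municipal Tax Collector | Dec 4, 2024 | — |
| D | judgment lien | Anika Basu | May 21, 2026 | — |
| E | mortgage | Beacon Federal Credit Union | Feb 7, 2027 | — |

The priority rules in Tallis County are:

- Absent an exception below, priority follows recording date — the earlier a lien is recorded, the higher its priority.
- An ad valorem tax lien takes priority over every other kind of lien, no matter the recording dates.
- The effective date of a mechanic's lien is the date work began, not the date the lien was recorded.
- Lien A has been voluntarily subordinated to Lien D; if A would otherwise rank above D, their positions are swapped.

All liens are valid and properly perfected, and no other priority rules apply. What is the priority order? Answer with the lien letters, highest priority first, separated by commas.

Effective dates: A's effective date is Feb 18, 2026, when work began.
C, as an ad valorem tax lien, has superpriority and ranks first.
Among the remaining liens, by effective date: B (Feb 22, 2024), A (Feb 18, 2026), D (May 21, 2026), E (Feb 7, 2027).
A is senior to D before the subordination, so the two trade places.

C, B, D, A, E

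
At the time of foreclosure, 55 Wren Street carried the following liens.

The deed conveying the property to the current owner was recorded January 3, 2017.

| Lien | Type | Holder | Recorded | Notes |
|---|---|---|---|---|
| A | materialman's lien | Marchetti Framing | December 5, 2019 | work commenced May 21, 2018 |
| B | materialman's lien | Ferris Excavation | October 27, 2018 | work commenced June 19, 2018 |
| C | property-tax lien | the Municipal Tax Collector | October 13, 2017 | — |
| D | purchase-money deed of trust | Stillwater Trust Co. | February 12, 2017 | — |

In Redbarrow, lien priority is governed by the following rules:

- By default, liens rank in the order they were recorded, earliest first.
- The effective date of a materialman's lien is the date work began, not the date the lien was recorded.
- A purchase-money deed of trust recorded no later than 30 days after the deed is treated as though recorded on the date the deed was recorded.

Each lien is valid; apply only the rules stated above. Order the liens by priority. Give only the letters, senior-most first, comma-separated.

Adjusting effective dates: A is treated as recorded May 21, 2018, the work-commencement date; B is treated as recorded June 19, 2018, the work-commencement date; D was recorded 40 days after the deed, outside the 30-day window, so it keeps its recording date.
By effective date: D (February 12, 2017), C (October 13, 2017), A (May 21, 2018), B (June 19, 2018).

D, C, A, B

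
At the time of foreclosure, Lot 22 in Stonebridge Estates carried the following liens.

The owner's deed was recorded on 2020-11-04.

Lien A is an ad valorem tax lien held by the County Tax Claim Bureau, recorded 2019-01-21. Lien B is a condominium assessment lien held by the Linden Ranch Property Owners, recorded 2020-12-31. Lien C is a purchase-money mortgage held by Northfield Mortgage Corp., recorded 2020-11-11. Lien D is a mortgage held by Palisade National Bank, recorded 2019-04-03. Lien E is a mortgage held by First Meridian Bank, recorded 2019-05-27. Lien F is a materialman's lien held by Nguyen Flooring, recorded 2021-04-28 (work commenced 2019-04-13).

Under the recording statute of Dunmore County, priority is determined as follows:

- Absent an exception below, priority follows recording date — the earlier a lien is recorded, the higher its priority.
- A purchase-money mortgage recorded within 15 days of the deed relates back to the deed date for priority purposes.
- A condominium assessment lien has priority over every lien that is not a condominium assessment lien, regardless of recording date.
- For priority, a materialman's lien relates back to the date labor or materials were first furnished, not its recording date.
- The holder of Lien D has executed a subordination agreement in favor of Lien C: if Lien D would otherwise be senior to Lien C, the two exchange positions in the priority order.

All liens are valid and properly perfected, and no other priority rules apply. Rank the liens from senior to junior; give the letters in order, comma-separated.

B, A, C, F, E, D

Adjusting effective dates: C's effective date is the deed date, 2020-11-04; F's effective date is 2019-04-13, when work began.
As a condominium assessment lien, B is senior to every other lien.
The other liens, earliest effective date first: A (2019-01-21), D (2019-04-03), F (2019-04-13), E (2019-05-27), C (2020-11-04).
D would otherwise be senior to C, so under the subordination agreement D and C exchange positions.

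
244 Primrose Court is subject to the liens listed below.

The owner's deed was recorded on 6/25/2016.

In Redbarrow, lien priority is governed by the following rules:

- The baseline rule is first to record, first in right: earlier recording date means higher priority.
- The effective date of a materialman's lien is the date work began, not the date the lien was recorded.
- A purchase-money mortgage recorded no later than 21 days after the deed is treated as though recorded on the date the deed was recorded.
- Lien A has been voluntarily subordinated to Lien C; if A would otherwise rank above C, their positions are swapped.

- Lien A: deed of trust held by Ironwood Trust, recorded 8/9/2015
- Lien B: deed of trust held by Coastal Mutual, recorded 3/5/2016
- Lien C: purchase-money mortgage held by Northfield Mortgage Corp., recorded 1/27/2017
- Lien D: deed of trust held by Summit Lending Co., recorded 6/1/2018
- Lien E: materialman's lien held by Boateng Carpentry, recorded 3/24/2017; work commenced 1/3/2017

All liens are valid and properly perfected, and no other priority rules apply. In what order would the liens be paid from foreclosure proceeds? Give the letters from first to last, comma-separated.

First, effective dates: C was recorded 216 days after the deed — beyond 21 days — so no relation-back applies; E is treated as recorded 1/3/2017, the work-commencement date.
Ordering by effective date: A (8/9/2015), B (3/5/2016), E (1/3/2017), C (1/27/2017), D (6/1/2018).
A would otherwise be senior to C, so under the subordination agreement A and C exchange positions.

C, B, E, A, D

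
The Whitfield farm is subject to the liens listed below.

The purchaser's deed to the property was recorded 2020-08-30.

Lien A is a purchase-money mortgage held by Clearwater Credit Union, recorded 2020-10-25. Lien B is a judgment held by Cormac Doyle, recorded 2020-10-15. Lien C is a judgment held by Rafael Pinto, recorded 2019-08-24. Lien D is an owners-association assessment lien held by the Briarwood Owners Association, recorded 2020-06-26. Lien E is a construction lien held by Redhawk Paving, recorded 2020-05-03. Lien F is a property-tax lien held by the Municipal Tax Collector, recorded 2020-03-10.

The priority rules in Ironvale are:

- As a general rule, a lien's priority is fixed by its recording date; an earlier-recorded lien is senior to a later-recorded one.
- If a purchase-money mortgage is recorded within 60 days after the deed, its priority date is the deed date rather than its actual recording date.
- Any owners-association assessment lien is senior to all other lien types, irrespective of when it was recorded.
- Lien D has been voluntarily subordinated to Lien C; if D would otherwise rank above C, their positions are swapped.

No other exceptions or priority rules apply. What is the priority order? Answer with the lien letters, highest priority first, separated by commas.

First, effective dates: A was recorded within the 60-day window, so its effective date is the deed date 2020-08-30.
D is an owners-association assessment lien and takes priority over every other lien.
The other liens, earliest effective date first: C (2019-08-24), F (2020-03-10), E (2020-05-03), A (2020-08-30), B (2020-10-15).
D would otherwise be senior to C, so under the subordination agreement D and C exchange positions.

C, D, F, E, A, B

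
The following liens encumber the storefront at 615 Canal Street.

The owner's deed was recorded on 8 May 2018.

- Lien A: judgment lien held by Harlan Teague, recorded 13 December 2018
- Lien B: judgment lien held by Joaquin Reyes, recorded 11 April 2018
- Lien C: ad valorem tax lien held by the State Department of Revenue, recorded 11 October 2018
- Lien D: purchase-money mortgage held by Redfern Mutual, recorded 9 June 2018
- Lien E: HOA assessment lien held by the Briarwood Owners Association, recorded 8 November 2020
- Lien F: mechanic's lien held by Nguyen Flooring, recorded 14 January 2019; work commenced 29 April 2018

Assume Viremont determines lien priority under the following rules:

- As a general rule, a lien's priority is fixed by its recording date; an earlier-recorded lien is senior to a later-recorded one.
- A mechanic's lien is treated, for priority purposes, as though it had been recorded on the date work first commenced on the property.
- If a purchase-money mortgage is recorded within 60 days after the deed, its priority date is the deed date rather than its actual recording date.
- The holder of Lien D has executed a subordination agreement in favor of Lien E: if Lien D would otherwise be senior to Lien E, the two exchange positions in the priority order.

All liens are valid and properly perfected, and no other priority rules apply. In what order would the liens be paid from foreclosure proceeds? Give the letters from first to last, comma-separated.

Adjusting effective dates: D's effective date is the deed date, 8 May 2018; F is treated as recorded 29 April 2018, the work-commencement date.
By effective date, earliest first: B (11 April 2018), F (29 April 2018), D (8 May 2018), C (11 October 2018), A (13 December 2018), E (8 November 2020).
Because D would otherwise rank above E, the subordination swaps them.

B, F, E, C, A, D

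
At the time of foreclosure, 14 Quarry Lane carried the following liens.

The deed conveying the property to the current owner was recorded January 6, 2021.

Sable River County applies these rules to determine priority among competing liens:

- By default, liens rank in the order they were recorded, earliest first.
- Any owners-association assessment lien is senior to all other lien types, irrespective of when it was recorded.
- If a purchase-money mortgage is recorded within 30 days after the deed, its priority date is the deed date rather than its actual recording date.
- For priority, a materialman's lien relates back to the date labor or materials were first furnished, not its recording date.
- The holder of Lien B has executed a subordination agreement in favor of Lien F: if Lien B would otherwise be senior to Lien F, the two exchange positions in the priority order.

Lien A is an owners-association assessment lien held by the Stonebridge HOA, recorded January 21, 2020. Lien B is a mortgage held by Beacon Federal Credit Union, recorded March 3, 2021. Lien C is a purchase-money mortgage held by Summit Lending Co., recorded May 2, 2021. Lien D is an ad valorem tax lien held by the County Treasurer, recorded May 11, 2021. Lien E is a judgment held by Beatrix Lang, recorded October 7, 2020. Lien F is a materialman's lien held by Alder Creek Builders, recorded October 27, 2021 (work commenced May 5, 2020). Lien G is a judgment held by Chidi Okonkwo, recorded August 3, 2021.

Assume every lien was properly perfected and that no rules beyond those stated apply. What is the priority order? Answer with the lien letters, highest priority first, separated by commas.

Effective dates after the stated exceptions: C was recorded 116 days after the deed, outside the 30-day window, so it keeps its recording date; F relates back to May 5, 2020 (work commenced).
A is an owners-association assessment lien, so it outranks all other liens regardless of date.
Ordering the rest by effective date: F (May 5, 2020), E (October 7, 2020), B (March 3, 2021), C (May 2, 2021), D (May 11, 2021), G (August 3, 2021).
B already ranks below F; the subordination has no effect.

A, F, E, B, C, D, G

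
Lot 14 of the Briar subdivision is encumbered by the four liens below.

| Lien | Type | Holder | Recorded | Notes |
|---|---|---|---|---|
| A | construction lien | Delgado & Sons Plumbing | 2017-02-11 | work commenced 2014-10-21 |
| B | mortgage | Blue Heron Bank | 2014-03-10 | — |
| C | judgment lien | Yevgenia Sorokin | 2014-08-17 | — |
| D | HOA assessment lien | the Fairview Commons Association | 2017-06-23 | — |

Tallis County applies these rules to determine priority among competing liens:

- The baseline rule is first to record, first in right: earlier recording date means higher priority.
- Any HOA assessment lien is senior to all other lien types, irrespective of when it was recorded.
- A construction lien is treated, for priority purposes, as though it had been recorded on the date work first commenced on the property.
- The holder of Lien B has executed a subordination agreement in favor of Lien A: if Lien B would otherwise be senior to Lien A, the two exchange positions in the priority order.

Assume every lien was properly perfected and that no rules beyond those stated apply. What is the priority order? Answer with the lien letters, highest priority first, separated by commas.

First, effective dates: A relates back to 2014-10-21 (work commenced).
D is an HOA assessment lien, so it outranks all other liens regardless of date.
The other liens, earliest effective date first: B (2014-03-10), C (2014-08-17), A (2014-10-21).
B would otherwise be senior to A, so under the subordination agreement B and A exchange positions.

D, A, C, B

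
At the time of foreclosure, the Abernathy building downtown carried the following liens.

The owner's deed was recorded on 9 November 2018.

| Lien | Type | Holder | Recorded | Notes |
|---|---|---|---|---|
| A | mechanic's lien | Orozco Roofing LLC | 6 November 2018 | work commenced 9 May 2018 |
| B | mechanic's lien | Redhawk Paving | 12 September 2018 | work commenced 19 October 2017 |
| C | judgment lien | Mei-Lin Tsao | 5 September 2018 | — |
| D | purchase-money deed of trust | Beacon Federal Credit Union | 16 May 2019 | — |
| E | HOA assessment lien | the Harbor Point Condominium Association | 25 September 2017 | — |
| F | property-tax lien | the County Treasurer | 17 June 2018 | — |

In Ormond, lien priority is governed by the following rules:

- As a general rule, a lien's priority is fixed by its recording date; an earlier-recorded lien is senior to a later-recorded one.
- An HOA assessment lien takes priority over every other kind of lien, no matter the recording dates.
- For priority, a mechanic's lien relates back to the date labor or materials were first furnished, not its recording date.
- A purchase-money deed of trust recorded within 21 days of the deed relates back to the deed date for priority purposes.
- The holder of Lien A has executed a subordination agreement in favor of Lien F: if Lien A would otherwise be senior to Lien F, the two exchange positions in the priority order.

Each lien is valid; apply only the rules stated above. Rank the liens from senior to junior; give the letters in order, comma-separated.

Effective dates after the stated exceptions: A relates back to 9 May 2018 (work commenced); B relates back to 19 October 2017 (work commenced); D missed the 21-day window (188 days after the deed), so its recording date stands.
As an HOA assessment lien, E is senior to every other lien.
Ordering the rest by effective date: B (19 October 2017), A (9 May 2018), F (17 June 2018), C (5 September 2018), D (16 May 2019).
The subordination applies — A was senior to F — so A and F swap.

E, B, F, A, C, D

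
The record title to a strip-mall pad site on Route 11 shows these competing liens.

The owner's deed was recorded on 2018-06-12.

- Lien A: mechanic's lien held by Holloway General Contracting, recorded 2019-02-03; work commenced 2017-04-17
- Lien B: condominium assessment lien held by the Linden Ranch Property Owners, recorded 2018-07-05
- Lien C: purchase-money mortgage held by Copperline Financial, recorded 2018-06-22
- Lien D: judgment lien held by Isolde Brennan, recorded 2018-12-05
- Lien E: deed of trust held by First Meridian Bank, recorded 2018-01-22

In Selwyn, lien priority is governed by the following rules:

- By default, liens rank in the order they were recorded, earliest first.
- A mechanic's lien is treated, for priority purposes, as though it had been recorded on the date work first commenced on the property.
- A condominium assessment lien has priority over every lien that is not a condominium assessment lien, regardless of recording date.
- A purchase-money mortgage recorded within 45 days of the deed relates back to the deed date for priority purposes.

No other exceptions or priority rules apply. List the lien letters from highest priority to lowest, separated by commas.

B, A, E, C, D

Adjusting effective dates: A is treated as recorded 2017-04-17, the work-commencement date; C relates back to the deed date 2018-06-12.
B, as a condominium assessment lien, has superpriority and ranks first.
Ordering the rest by effective date: A (2017-04-17), E (2018-01-22), C (2018-06-12), D (2018-12-05).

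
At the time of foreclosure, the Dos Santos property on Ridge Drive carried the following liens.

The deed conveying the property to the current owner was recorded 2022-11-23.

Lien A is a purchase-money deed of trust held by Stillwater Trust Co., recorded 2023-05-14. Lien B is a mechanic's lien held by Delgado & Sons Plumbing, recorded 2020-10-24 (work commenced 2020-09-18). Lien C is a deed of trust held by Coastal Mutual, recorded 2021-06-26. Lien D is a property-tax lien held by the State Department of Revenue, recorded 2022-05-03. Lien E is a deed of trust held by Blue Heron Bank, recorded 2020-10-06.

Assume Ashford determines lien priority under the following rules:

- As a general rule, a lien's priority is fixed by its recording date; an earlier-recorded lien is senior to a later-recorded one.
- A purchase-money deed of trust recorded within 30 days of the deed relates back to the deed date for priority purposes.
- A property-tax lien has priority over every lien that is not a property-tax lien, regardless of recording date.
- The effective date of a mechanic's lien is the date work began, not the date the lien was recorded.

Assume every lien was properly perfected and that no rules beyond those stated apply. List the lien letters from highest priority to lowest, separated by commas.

Adjusting effective dates: A was recorded 172 days after the deed — beyond 30 days — so no relation-back applies; B's effective date is 2020-09-18, when work began.
D is a property-tax lien and takes priority over every other lien.
The other liens, earliest effective date first: B (2020-09-18), E (2020-10-06), C (2021-06-26), A (2023-05-14).

D, B, E, C, A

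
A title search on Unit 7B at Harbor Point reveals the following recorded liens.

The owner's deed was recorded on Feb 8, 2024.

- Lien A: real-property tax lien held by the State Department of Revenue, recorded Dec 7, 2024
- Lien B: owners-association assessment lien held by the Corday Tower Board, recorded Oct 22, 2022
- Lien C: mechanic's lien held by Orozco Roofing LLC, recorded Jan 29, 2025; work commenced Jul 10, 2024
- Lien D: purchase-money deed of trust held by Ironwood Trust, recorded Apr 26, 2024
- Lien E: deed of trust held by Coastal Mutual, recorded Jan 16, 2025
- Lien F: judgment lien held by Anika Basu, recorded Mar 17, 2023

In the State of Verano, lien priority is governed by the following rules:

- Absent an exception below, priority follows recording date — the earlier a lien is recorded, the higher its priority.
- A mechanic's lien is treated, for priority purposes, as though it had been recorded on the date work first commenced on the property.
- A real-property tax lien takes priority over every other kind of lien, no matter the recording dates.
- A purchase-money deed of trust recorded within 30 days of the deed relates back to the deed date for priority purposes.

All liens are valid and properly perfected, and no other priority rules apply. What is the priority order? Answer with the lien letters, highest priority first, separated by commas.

A, B, F, D, C, E

Effective dates after the stated exceptions: C is treated as recorded Jul 10, 2024, the work-commencement date; D was recorded 78 days after the deed, outside the 30-day window, so it keeps its recording date.
A is a real-property tax lien, so it outranks all other liens regardless of date.
Among the remaining liens, by effective date: B (Oct 22, 2022), F (Mar 17, 2023), D (Apr 26, 2024), C (Jul 10, 2024), E (Jan 16, 2025).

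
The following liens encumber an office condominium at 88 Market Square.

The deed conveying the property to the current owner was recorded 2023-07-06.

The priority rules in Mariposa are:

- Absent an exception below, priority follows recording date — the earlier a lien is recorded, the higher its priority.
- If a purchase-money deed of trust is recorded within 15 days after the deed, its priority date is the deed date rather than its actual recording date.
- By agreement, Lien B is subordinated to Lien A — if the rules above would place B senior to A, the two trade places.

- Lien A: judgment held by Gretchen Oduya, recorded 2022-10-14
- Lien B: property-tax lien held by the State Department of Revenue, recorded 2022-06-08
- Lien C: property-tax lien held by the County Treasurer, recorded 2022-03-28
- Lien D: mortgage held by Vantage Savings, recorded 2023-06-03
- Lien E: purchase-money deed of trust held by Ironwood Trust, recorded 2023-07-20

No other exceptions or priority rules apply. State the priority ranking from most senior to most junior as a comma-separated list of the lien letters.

C, A, B, D, E

Adjusting effective dates: E's effective date is the deed date, 2023-07-06.
By effective date: C (2022-03-28), B (2022-06-08), A (2022-10-14), D (2023-06-03), E (2023-07-06).
The subordination applies — B was senior to A — so B and A swap.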